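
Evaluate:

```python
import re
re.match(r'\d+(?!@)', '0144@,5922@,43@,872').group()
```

'014'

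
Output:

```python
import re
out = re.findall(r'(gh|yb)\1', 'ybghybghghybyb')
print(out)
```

`\1` has to match the exact text group 1 already captured.
With a single group, `findall` returns only what that group captured — 2 items.

['gh', 'yb']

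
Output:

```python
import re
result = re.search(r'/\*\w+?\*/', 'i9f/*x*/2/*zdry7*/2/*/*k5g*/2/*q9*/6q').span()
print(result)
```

`re.search` tries every starting position until one works.
The match spans [3:8] → '/*x*/'.

(3, 8)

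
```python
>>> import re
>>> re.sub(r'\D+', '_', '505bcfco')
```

'505_'

This matches one or more of a non-digit.
Matches: at [3:8] → 'bcfco'.
Each match is replaced by '_'.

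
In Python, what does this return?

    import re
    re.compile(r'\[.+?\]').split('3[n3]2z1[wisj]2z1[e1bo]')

With the lazy modifier that quantifier settles for the fewest repetitions that let the rest of the pattern succeed (the atoms after it are unaffected and can still be greedy).
`split` removes every match and returns the 4 fragments in between.

['3', '2z1', '2z1', '']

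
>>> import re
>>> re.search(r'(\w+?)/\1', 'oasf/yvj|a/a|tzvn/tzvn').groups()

('a',)

`\1` has to match the exact text group 1 already captured.
`re.search` scans for the first position where the pattern succeeds.
The match spans [9:12] → 'a/a'.
Captured: group 1 = 'a'.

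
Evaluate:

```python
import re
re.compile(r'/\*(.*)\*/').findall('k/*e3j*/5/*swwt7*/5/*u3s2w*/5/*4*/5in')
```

['e3j*/5/*swwt7*/5/*u3s2w*/5/*4']

Scanning left to right: at [1:34] match '/*e3j*/5/*swwt7*/5/*u3s2w*/5/*4*/', group 1 = 'e3j*/5/*swwt7*/5/*u3s2w*/5/*4'.
With a single group, `findall` returns only what that group captured — 1 item.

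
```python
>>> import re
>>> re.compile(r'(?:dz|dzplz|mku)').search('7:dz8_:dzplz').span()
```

(2, 4)

`re.search` tries every starting position until one works.
The match spans [2:4] → 'dz'.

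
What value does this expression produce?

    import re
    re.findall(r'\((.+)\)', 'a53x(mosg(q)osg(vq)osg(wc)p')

Walking the string: at [4:26] match '(mosg(q)osg(vq)osg(wc)', group 1 = 'mosg(q)osg(vq)osg(wc'.
With a single group, `findall` returns only what that group captured — 1 item.

['mosg(q)osg(vq)osg(wc']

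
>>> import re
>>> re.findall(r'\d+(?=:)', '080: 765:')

['080', '765']

The `(?=…)`/`(?<=…)` assertion just peeks at neighbouring text; it doesn't advance the match position.
Scanning left to right: at [0:3] → '080'; at [5:8] → '765'.
Since nothing is captured, `findall` lists the 2 matched substrings directly.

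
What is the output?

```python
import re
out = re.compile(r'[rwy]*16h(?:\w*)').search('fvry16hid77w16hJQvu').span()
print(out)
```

This matches zero or more of one of [rwy], then the literal '16h'; then zero or more of a word character (non-capturing group).
The match spans [2:19] → 'ry16hid77w16hJQvu'.

(2, 19)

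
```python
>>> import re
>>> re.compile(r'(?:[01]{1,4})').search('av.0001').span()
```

(3, 7)

The pattern matches 1 to 4 of one of [01] (non-capturing group).
Unlike `match`, `search` isn't anchored — it looks for the pattern anywhere in the string.
The match spans [3:7] → '0001'.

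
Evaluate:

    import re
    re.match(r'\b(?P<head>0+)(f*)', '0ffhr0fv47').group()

'0ff'

The pattern matches a word boundary (`\b`, zero-width); then one or more of a literal '0' (captured as 'head'); then zero or more of a literal 'f' (captured).
`match` is anchored at position 0; if the pattern doesn't fit there, it returns None.
The match spans [0:3] → '0ff'.
Captured: group 1 = '0', group 2 = 'ff'.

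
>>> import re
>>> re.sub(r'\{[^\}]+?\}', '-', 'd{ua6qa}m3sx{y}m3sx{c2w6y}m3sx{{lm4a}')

Matches: at [1:8] → '{ua6qa}'; at [12:15] → '{y}'; at [19:26] → '{c2w6y}'; at [30:37] → '{{lm4a}'.
Each match is replaced by '-'.

'd-m3sx-m3sx-m3sx-'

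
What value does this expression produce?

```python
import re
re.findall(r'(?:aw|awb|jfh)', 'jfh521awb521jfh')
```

['jfh', 'aw', 'jfh']

Alternation tries branches left to right and keeps the first one that lets the overall match succeed at that position.
Walking the string: at [0:3] → 'jfh'; at [6:8] → 'aw'; at [12:15] → 'jfh'.
No capturing groups, so `findall` returns the 3 full match strings.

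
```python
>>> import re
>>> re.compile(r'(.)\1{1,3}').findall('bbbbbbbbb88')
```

A backreference is literal: `\1` must see the identical characters the first group matched.
With a single group, `findall` returns only what that group captured — 3 items.

['b', 'b', '8']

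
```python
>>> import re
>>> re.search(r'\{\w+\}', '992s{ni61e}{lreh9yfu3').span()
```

The match spans [4:11] → '{ni61e}'.

(4, 11)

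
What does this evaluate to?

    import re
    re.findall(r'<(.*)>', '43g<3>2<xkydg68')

Scanning left to right: at [3:6] match '<3>', group 1 = '3'.
Because there's exactly one group, `findall` drops the full match and keeps group 1 from the one hit.

['3']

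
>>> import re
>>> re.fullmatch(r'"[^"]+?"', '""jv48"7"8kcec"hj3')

None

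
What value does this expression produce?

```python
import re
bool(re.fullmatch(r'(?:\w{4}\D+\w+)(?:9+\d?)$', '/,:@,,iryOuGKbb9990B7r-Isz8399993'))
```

False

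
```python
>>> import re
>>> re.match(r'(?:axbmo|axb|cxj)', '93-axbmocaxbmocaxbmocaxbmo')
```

`re.match` only tries the pattern at the start of the string.
Here the pattern fails at index 0, so the call returns None.

None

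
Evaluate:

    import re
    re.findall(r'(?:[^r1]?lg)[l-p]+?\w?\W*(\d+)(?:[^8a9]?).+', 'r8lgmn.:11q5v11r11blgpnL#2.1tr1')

['11']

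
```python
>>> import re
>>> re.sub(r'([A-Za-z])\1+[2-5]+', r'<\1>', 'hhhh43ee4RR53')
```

'<h><e><R>'

The backreference `\1` re-matches whatever the first group consumed, character for character.
Matches: at [0:6] → 'hhhh43'; at [6:9] → 'ee4'; at [9:13] → 'RR53'.
`\1` in the replacement pulls in group 1's text for each match.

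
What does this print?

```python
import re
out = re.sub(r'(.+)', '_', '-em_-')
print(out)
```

The pattern matches one or more of any character (captured).
`sub` substitutes '_' at each match site.

_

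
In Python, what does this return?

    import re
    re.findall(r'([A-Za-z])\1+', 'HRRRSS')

['R', 'S']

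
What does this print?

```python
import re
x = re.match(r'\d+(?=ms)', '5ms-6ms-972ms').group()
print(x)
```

With `match`, the pattern is implicitly anchored at the beginning.
The match spans [0:1] → '5'.

5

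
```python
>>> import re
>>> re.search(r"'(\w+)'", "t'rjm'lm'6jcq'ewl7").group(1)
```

'rjm'

`re.search` tries every starting position until one works.
The match spans [1:6] → "'rjm'".
Captured: group 1 = 'rjm'.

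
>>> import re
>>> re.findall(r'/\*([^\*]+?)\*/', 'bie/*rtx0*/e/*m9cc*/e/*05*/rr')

Scanning left to right: at [3:11] match '/*rtx0*/', group 1 = 'rtx0'; at [12:20] match '/*m9cc*/', group 1 = 'm9cc'; at [21:27] match '/*05*/', group 1 = '05'.
Because there's exactly one group, `findall` drops the full match and keeps group 1 from each hit.

['rtx0', 'm9cc', '05']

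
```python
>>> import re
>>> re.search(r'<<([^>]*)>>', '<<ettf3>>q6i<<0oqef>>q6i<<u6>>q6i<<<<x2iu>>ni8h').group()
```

`re.search` tries every starting position until one works.
The match spans [0:9] → '<<ettf3>>'.
Captured: group 1 = 'ettf3'.

'<<ettf3>>'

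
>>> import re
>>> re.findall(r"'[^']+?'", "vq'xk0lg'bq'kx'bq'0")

["'xk0lg'", "'kx'"]

Matches: at [2:9] → "'xk0lg'"; at [11:15] → "'kx'".
Since nothing is captured, `findall` lists the 2 matched substrings directly.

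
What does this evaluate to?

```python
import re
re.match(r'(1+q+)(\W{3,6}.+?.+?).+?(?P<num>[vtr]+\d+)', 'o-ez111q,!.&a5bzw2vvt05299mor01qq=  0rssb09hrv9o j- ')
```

With `match`, the pattern is implicitly anchored at the beginning.
Here position 0 doesn't satisfy it, so the call returns None.

None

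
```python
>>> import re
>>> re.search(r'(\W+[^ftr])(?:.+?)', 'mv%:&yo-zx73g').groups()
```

('%:&y',)

The match spans [2:7] → '%:&yo'.
Captured: group 1 = '%:&y'.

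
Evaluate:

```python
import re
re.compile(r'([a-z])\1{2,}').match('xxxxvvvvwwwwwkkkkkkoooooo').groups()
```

The backreference `\1` re-matches whatever the first group consumed, character for character.
`match` is anchored at position 0; if the pattern doesn't fit there, it returns None.
The match spans [0:4] → 'xxxx'.
Captured: group 1 = 'x'.

('x',)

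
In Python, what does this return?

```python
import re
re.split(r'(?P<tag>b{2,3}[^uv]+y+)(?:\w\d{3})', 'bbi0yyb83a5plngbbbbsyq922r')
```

['', 'bbi0yyb83a5plngbbbbsy', 'r']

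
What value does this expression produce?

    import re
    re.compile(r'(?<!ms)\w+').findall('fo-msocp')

['fo', 'msocp']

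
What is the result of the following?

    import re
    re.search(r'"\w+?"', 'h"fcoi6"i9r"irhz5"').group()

'"fcoi6"'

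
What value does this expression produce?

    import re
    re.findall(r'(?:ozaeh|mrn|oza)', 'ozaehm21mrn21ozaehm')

['ozaeh', 'mrn', 'ozaeh']

Alternation tries branches left to right and keeps the first one that lets the overall match succeed at that position.
Walking the string: at [0:5] → 'ozaeh'; at [8:11] → 'mrn'; at [13:18] → 'ozaeh'.
No capturing groups, so `findall` returns the 3 full match strings.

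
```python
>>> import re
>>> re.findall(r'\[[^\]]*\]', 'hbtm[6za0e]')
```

Walking the string: at [4:11] → '[6za0e]'.
No capturing groups, so `findall` returns the 1 full match string.

['[6za0e]']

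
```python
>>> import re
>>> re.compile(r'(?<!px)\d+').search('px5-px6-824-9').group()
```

'824'

The negative lookaround is zero-width — it rules out positions where the adjacent text would match, without consuming anything.
Unlike `match`, `search` isn't anchored — it looks for the pattern anywhere in the string.
The match spans [8:11] → '824'.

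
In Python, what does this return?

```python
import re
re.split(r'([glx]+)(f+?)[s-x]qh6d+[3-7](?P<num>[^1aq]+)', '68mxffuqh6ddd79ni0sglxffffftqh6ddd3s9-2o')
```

['68m', 'x', 'ff', '9ni0sglxffffft', 'qh6ddd3s9-2o']

This matches one or more of one of [glx] (captured); then one or more of a literal 'f' (lazy) (captured); then a character in [s-x], then the literal 'qh6'; then one or more of the literal 'd', then a character in [3-7]; then one or more of any character except [1aq] (captured as 'num').
Matches to split on: at [3:28] → 'xffuqh6ddd79ni0sglxffffft'.
The group in the pattern means `split` returns the separators' captures alongside the pieces.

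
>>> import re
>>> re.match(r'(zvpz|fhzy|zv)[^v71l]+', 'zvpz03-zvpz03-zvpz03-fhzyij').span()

With `match`, the pattern is implicitly anchored at the beginning.
The match spans [0:8] → 'zvpz03-z'.

(0, 8)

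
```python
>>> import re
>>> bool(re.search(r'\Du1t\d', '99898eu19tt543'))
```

False

This matches a non-digit, then the literal 'u1t'; then a digit.
`re.search` tries every starting position until one works.
Here no position works, so the call returns None, and `bool(None)` is False.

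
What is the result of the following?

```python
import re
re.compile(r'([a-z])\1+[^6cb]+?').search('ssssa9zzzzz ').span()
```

`\1` is not a pattern — it's the concrete string captured by group 1, re-applied verbatim.
`re.search` tries every starting position until one works.
The match spans [0:5] → 'ssssa'.
Captured: group 1 = 's'.

(0, 5)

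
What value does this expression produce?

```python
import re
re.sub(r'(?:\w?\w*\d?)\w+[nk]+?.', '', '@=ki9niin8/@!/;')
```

Every occurrence is swapped for ''.

'@=/@!/;'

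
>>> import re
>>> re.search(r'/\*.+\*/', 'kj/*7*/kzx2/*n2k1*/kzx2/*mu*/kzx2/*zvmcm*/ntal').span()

`search` walks the string left to right and returns the first match it finds.
The match spans [2:42] → '/*7*/kzx2/*n2k1*/kzx2/*mu*/kzx2/*zvmcm*/'.

(2, 42)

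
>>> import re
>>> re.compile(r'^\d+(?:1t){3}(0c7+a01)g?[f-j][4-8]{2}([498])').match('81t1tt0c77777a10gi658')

The pattern matches anchored at the start of the string; then one or more of a digit, then the literal '1t' repeated 3 times; then the literal '0c', then one or more of the literal '7', then the literal 'a01' (captured); then optionally a literal 'g', then a character in [f-j], then exactly 2 of a character in [4-8]; then one of [498] (captured).
`match` is anchored at position 0; if the pattern doesn't fit there, it returns None.
Here position 0 doesn't satisfy it, so the call returns None.

None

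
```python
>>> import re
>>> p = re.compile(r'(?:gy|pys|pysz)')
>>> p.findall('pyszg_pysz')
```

Branches in `(...|...)` are attempted left-to-right; the first branch that allows the whole pattern to succeed is taken.
Scanning left to right: at [0:3] → 'pys'; at [6:9] → 'pys'.
Since nothing is captured, `findall` lists the 2 matched substrings directly.

['pys', 'pys']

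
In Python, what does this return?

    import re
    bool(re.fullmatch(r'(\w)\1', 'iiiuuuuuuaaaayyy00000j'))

False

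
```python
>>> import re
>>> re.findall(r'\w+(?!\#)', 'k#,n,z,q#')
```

['n', 'z']

`(?!…)`/`(?<!…)` only lets a position through if the neighbouring text does NOT match; no characters are consumed.
Walking the string: at [3:4] → 'n'; at [5:6] → 'z'.
No capturing groups, so `findall` returns the 2 full match strings.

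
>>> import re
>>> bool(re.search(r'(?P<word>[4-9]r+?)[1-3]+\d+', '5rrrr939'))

False

This matches a character in [4-9], then one or more of the literal 'r' (lazy) (captured as 'word'); then one or more of a character in [1-3]; then one or more of a digit.
`re.search` tries every starting position until one works.
Here nothing in the string fits, so the call returns None, and `bool(None)` is False.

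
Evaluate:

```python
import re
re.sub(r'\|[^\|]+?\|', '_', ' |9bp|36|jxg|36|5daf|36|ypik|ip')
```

Matches: at [1:6] → '|9bp|'; at [8:13] → '|jxg|'; at [15:21] → '|5daf|'; at [23:29] → '|ypik|'.
Each match is replaced by '_'.

' _36_36_36_ip'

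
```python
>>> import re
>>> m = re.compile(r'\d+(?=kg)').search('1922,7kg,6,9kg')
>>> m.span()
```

(5, 6)

The `(?=…)`/`(?<=…)` assertion just peeks at neighbouring text; it doesn't advance the match position.
Unlike `match`, `search` isn't anchored — it looks for the pattern anywhere in the string.
The match spans [5:6] → '7'.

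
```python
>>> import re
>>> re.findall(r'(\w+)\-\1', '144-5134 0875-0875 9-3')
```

['0875']

`\1` is not a pattern — it's the concrete string captured by group 1, re-applied verbatim.
Because there's exactly one group, `findall` drops the full match and keeps group 1 from the one hit.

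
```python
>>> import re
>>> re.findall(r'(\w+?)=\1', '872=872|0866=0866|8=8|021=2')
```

['872', '0866', '8']

`\1` has to match the exact text group 1 already captured.
Because there's exactly one group, `findall` drops the full match and keeps group 1 from each hit.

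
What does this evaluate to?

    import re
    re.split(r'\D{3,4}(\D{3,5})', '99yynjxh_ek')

['99', 'xh_ek', '']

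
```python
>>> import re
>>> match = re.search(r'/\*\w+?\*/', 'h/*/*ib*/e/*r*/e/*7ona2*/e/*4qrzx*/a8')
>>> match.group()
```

`re.search` scans for the first position where the pattern succeeds.
The match spans [3:9] → '/*ib*/'.

'/*ib*/'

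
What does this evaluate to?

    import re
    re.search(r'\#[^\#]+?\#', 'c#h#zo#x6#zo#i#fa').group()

`search` walks the string left to right and returns the first match it finds.
The match spans [1:4] → '#h#'.

'#h#'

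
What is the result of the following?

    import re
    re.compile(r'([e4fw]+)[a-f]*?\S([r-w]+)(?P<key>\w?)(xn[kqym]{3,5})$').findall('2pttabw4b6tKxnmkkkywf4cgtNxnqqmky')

[('wf4', 't', 'N', 'xnqqmky')]

Multiple groups make `findall` return tuples — one 4-tuple for the one match.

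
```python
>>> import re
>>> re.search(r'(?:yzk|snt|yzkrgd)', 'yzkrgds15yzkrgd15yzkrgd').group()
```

'yzk'

Branches in `(...|...)` are attempted left-to-right; the first branch that allows the whole pattern to succeed is taken.
`search` walks the string left to right and returns the first match it finds.
The match spans [0:3] → 'yzk'.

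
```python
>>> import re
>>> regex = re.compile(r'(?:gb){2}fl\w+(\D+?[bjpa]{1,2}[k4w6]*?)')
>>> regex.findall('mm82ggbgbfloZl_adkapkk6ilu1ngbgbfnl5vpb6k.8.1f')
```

['pb']

Pattern: the literal 'gb' repeated 2 times, then the literal 'fl', then one or more of a word character; then one or more of a non-digit (lazy), then 1 to 2 of one of [bjpa], then zero or more of one of [k4w6] (lazy) (captured).
With the lazy modifier that quantifier settles for the fewest repetitions that let the rest of the pattern succeed (the atoms after it are unaffected and can still be greedy).
Matches: at [5:39] match 'gbgbfloZl_adkapkk6ilu1ngbgbfnl5vpb', group 1 = 'pb'.
One capturing group, so `findall` returns just the captured substring from the one match — 1 in all.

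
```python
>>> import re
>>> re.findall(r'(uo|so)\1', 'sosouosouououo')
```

`\1` has to match the exact text group 1 already captured.
Scanning left to right: at [0:4] match 'soso', group 1 = 'so'; at [8:12] match 'uouo', group 1 = 'uo'.
`findall` collects group 1 from each match (2 total).

['so', 'uo']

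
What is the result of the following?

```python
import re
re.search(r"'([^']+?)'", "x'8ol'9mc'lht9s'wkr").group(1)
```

'8ol'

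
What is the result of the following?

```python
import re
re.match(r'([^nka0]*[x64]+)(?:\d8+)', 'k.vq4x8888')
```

This matches zero or more of any character except [nka0], then one or more of one of [x64] (captured); then a digit, then one or more of a literal '8' (non-capturing group).
With `match`, the pattern is implicitly anchored at the beginning.
Here the string doesn't start with a match, so the call returns None.

None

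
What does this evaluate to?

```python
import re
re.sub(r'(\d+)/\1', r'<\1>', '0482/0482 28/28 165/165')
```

'<0482> <28> <165>'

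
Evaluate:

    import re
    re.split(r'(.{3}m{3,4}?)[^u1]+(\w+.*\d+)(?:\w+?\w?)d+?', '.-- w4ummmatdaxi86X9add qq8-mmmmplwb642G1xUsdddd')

Pattern: exactly 3 of any character, then 3 to 4 of the literal 'm' (lazy) (captured); then one or more of any character except [u1]; then one or more of a word character, then zero or more of any character, then one or more of a digit (captured); then one or more of a word character (lazy), then optionally a word character (non-capturing group); then one or more of a literal 'd' (lazy).
With the lazy modifier that quantifier settles for the fewest repetitions that let the rest of the pattern succeed (the atoms after it are unaffected and can still be greedy).
Matches to split on: at [4:45] → 'w4ummmatdaxi86X9add qq8-mmmmplwb642G1xUsd'.
With a capturing group present, the delimiter's captured portion is kept in the result list.

['.-- ', 'w4ummm', 'G1', 'ddd']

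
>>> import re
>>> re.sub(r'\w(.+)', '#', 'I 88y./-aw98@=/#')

'#'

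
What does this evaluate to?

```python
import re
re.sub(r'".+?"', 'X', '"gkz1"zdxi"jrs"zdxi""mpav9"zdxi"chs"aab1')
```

A `+?`/`*?`/`{m,n}?` starts at its minimum and grows only as far as needed for what follows to match.
Matches: at [0:6] → '"gkz1"'; at [10:15] → '"jrs"'; at [19:27] → '""mpav9"'; at [31:36] → '"chs"'.
`sub` substitutes 'X' at each match site.

'XzdxiXzdxiXzdxiXaab1'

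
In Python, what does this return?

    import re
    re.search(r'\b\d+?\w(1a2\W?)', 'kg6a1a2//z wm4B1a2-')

None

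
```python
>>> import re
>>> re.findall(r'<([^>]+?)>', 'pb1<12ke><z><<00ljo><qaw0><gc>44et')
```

['12ke', 'z', '<00ljo', 'qaw0', 'gc']

With a single group, `findall` returns only what that group captured — 5 items.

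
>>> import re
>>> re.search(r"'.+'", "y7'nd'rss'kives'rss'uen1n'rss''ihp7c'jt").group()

"'nd'rss'kives'rss'uen1n'rss''ihp7c'"

The match spans [2:37] → "'nd'rss'kives'rss'uen1n'rss''ihp7c'".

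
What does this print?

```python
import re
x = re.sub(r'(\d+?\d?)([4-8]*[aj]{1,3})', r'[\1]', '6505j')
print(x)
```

Lazy quantifiers expand one character at a time until the remainder of the pattern can match.
`\1` in the replacement pulls in group 1's text for each match.

[650]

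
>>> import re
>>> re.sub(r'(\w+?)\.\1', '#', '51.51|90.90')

'#|#'

The backreference `\1` re-matches whatever the first group consumed, character for character.
Matches: at [0:5] → '51.51'; at [6:11] → '90.90'.
Every occurrence is swapped for '#'.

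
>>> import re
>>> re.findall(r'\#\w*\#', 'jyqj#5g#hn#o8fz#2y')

['#5g#', '#o8fz#']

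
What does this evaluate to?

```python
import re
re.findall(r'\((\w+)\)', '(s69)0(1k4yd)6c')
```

['s69', '1k4yd']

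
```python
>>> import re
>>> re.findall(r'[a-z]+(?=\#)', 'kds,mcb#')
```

['mcb']

Lookahead/lookbehind check context without consuming it, so the matched span excludes the asserted characters.
Since nothing is captured, `findall` lists the 1 matched substring directly.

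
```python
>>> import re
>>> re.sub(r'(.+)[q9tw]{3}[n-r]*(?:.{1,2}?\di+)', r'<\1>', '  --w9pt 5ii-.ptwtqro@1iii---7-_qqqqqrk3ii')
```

'<  --w9pt 5ii-.ptwtqro@1iii---7-_qq>'

Pattern: one or more of any character (captured); then exactly 3 of one of [q9tw], then zero or more of a character in [n-r]; then 1 to 2 of any character (lazy), then a digit, then one or more of a literal 'i' (non-capturing group).
Matches: at [0:42] → '  --w9pt 5ii-.ptwtqro@1iii---7-_qqqqqrk3ii'.
Each match is replaced using the text its own group 1 captured.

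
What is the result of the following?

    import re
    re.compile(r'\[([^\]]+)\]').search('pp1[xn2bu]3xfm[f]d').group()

`search` walks the string left to right and returns the first match it finds.
The match spans [3:10] → '[xn2bu]'.
Captured: group 1 = 'xn2bu'.

'[xn2bu]'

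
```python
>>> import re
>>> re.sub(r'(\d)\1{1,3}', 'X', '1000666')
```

A backreference is literal: `\1` must see the identical characters the first group matched.
Matches: at [1:4] → '000'; at [4:7] → '666'.
Each match is replaced by 'X'.

'1XX'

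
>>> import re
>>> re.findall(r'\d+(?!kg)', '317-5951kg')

A negative assertion filters positions out without eating any characters.
`findall` yields the raw match text (2 of them) because the pattern has no groups.

['317', '595']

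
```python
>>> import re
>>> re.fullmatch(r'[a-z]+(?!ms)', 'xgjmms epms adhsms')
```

None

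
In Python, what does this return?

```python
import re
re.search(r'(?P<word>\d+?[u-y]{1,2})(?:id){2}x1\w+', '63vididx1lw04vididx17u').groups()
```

Pattern: one or more of a digit (lazy), then 1 to 2 of a character in [u-y] (captured as 'word'); then the literal 'id' repeated 2 times, then the literal 'x1'; then one or more of a word character.
Unlike `match`, `search` isn't anchored — it looks for the pattern anywhere in the string.
The match spans [0:22] → '63vididx1lw04vididx17u'.
Captured: group 1 = '63v'.

('63v',)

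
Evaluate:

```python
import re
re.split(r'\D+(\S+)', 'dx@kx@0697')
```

Pattern: one or more of a non-digit; then one or more of a non-whitespace character (captured).
Matches to split on: at [0:10] → 'dx@kx@0697'.
With a capturing group present, the delimiter's captured portion is kept in the result list.

['', '0697', '']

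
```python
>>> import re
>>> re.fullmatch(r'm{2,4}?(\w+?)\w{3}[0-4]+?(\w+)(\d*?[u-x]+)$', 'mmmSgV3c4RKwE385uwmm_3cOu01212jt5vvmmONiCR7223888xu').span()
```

(0, 51)

Pattern: 2 to 4 of a literal 'm' (lazy); then one or more of a word character (lazy) (captured); then exactly 3 of a word character, then one or more of a character in [0-4] (lazy); then one or more of a word character (captured); then zero or more of a digit (lazy), then one or more of a character in [u-x] (captured); then anchored at the end.
`re.fullmatch` requires the pattern to consume the entire string.
The match spans [0:51] → 'mmmSgV3c4RKwE385uwmm_3cOu01212jt5vvmmONiCR7223888xu'.
Captured: group 1 = 'm', group 2 = 'c4RKwE385uwmm_3cOu01212jt5vvmmONiCR7223888x', group 3 = 'u'.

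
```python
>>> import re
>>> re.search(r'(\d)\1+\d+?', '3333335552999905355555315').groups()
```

('3',)

The match spans [0:7] → '3333335'.
Captured: group 1 = '3'.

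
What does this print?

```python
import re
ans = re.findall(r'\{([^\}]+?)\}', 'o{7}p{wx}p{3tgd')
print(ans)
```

With a single group, `findall` returns only what that group captured — 2 items.

['7', 'wx']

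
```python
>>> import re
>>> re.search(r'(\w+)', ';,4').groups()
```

('4',)

The pattern matches one or more of a word character (captured).
Unlike `match`, `search` isn't anchored — it looks for the pattern anywhere in the string.
The match spans [2:3] → '4'.
Captured: group 1 = '4'.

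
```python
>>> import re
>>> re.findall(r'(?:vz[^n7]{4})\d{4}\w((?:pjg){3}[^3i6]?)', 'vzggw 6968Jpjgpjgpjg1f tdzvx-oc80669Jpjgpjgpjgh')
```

['pjgpjgpjg1']

Pattern: the literal 'vz', then exactly 4 of any character except [n7] (non-capturing group); then exactly 4 of a digit; then a word character; then the literal 'pjg' repeated 3 times, then optionally any character except [3i6] (captured).
With a single group, `findall` returns only what that group captured — 1 item.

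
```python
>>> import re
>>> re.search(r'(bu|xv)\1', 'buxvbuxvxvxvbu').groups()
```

('xv',)

The match spans [6:10] → 'xvxv'.
Captured: group 1 = 'xv'.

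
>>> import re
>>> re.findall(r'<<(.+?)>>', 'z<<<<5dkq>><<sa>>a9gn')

A `+?`/`*?`/`{m,n}?` starts at its minimum and grows only as far as needed for what follows to match.
Walking the string: at [1:11] match '<<<<5dkq>>', group 1 = '<<5dkq'; at [11:17] match '<<sa>>', group 1 = 'sa'.
With a single group, `findall` returns only what that group captured — 2 items.

['<<5dkq', 'sa']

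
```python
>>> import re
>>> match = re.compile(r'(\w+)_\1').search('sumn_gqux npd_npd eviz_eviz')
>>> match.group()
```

'npd_npd'

The backreference `\1` re-matches whatever the first group consumed, character for character.
The match spans [10:17] → 'npd_npd'.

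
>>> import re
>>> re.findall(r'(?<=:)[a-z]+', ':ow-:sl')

['ow', 'sl']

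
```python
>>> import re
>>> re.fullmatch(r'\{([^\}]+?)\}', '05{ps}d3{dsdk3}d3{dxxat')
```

None

For `fullmatch`, every character of the input must be accounted for by the pattern.
Here the string isn't matched end-to-end, so the call returns None.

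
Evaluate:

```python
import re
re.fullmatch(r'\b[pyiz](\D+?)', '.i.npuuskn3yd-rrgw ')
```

This matches a word boundary (`\b`, zero-width); then one of [pyiz]; then one or more of a non-digit (lazy) (captured).
`re.fullmatch` requires the pattern to consume the entire string.
Here the pattern can't cover the whole string, so the call returns None.

None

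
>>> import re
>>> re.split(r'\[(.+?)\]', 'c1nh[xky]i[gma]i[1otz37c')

['c1nh', 'xky', 'i', 'gma', 'i[1otz37c']

Matches to split on: at [4:9] → '[xky]'; at [10:15] → '[gma]'.
Because the pattern has a capturing group, `split` also inserts each captured text between the pieces.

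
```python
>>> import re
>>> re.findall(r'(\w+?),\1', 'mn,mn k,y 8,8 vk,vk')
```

['mn', '8', 'vk']

After group 1 captures some text, `\1` only succeeds where that same text appears again.
Scanning left to right: at [0:5] match 'mn,mn', group 1 = 'mn'; at [10:13] match '8,8', group 1 = '8'; at [14:19] match 'vk,vk', group 1 = 'vk'.
`findall` collects group 1 from each match (3 total).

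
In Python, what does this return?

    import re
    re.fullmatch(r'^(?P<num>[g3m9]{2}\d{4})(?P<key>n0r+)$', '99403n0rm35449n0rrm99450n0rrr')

None

Pattern: anchored at the start of the string; then exactly 2 of one of [g3m9], then exactly 4 of a digit (captured as 'num'); then the literal 'n0', then one or more of a literal 'r' (captured as 'key'); then anchored at the end.
`re.fullmatch` requires the pattern to consume the entire string.
Here the pattern can't cover the whole string, so the call returns None.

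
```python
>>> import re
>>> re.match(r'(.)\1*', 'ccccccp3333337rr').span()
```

(0, 6)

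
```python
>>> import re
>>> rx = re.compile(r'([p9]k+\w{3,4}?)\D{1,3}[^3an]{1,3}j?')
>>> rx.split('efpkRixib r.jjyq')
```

['ef', 'pkRix', 'yq']

The `?` after the quantifier makes it lazy — it takes as little as possible before letting the rest of the pattern try.
Because the pattern has a capturing group, `split` also inserts each captured text between the pieces.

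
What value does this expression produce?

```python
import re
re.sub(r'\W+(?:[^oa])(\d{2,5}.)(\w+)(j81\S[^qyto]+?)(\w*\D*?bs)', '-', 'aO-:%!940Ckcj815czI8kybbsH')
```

'aO-H'

Pattern: one or more of a non-word character; then any character except [oa] (non-capturing group); then 2 to 5 of a digit, then any character (captured); then one or more of a word character (captured); then the literal 'j81', then a non-whitespace character, then one or more of any character except [qyto] (lazy) (captured); then zero or more of a word character, then zero or more of a non-digit (lazy), then the literal 'bs' (captured).
Matches: at [2:25] → '-:%!940Ckcj815czI8kybbs'.
Every occurrence is swapped for '-'.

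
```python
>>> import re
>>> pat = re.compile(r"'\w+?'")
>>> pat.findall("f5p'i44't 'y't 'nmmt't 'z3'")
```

["'i44'", "'y'", "'nmmt'", "'z3'"]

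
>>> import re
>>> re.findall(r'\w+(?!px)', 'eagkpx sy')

['eagkpx', 'sy']

`(?!…)`/`(?<!…)` only lets a position through if the neighbouring text does NOT match; no characters are consumed.
No capturing groups, so `findall` returns the 2 full match strings.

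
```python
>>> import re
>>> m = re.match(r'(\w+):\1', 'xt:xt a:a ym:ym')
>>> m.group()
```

'xt:xt'

`re.match` won't scan ahead — the pattern has to work from the very first character.
The match spans [0:5] → 'xt:xt'.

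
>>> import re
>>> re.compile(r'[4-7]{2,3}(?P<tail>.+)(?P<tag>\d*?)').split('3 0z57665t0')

The pattern matches 2 to 3 of a character in [4-7]; then one or more of any character (captured as 'tail'); then zero or more of a digit (lazy) (captured as 'tag').
Matches to split on: at [4:11] → '57665t0'.
With a capturing group present, the delimiter's captured portion is kept in the result list.

['3 0z', '65t0', '', '']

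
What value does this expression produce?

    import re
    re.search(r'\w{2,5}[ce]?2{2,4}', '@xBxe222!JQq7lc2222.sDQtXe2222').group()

'xBxe222'

This matches 2 to 5 of a word character; then optionally one of [ce], then 2 to 4 of the literal '2'.
`search` walks the string left to right and returns the first match it finds.
The match spans [1:8] → 'xBxe222'.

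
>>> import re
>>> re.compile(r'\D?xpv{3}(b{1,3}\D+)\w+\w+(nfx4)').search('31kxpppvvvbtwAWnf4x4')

The pattern matches optionally a non-digit, then the literal 'xp', then exactly 3 of a literal 'v'; then 1 to 3 of a literal 'b', then one or more of a non-digit (captured); then one or more of a word character; then one or more of a word character; then the literal 'nf', then the literal 'x4' (captured).
`search` walks the string left to right and returns the first match it finds.
Here nothing in the string fits, so the call returns None.

None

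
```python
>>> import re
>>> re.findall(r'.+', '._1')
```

`findall` yields the raw match text (1 of them) because the pattern has no groups.

['._1']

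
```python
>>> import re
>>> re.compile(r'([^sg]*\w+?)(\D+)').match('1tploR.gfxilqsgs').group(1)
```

'1tploR.g'

The pattern matches zero or more of any character except [sg], then one or more of a word character (lazy) (captured); then one or more of a non-digit (captured).
`match` is anchored at position 0; if the pattern doesn't fit there, it returns None.
The match spans [0:16] → '1tploR.gfxilqsgs'.
Captured: group 1 = '1tploR.g', group 2 = 'fxilqsgs'.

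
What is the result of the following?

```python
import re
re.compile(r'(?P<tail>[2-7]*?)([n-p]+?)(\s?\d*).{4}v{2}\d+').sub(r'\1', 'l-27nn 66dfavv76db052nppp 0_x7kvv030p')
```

'l-27db052p'

The pattern matches zero or more of a character in [2-7] (lazy) (captured as 'tail'); then one or more of a character in [n-p] (lazy) (captured); then optionally whitespace, then zero or more of a digit (captured); then exactly 4 of any character, then exactly 2 of the literal 'v', then one or more of a digit.
Matches: at [2:16] → '27nn 66dfavv76'; at [19:36] → '52nppp 0_x7kvv030'.
`\1` in the replacement pulls in group 1's text for each match.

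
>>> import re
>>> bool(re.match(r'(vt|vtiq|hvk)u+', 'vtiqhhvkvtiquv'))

False

`re.match` only tries the pattern at the start of the string.
Here position 0 doesn't satisfy it, so the call returns None, and `bool(None)` is False.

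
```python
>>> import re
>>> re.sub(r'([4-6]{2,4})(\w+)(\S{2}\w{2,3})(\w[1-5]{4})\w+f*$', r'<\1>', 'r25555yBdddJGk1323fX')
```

Each match is replaced using the text its own group 1 captured.

'r2<5555>'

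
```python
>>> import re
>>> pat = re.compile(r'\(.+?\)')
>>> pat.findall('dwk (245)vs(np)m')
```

['(245)', '(np)']

Because the quantifier is non-greedy, it stops expanding at the earliest point where the rest of the pattern can succeed.
Matches: at [4:9] → '(245)'; at [11:15] → '(np)'.
No capturing groups, so `findall` returns the 2 full match strings.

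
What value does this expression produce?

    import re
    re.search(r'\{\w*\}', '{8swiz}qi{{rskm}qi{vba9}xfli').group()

The match spans [0:7] → '{8swiz}'.

'{8swiz}'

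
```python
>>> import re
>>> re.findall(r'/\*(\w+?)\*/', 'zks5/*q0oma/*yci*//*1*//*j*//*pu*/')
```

['yci', '1', 'j', 'pu']

Scanning left to right: at [11:18] match '/*yci*/', group 1 = 'yci'; at [18:23] match '/*1*/', group 1 = '1'; at [23:28] match '/*j*/', group 1 = 'j'; at [28:34] match '/*pu*/', group 1 = 'pu'.
`findall` collects group 1 from each match (4 total).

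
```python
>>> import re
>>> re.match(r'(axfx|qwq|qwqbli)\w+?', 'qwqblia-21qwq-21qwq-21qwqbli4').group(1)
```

'qwq'

Alternation isn't longest-match — the leftmost alternative that fits at this position is chosen.
`re.match` only tries the pattern at the start of the string.
The match spans [0:4] → 'qwqb'.
Captured: group 1 = 'qwq'.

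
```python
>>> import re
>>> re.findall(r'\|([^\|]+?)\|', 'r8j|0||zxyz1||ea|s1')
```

['0', 'zxyz1', 'ea']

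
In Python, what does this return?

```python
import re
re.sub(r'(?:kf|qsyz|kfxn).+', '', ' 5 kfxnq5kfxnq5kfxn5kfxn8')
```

' 5 '

Matches: at [3:25] → 'kfxnq5kfxnq5kfxn5kfxn8'.
`sub` substitutes '' at each match site.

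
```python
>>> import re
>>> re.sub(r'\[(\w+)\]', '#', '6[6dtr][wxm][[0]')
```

'6##[#'

Matches: at [1:7] → '[6dtr]'; at [7:12] → '[wxm]'; at [13:16] → '[0]'.
Each match is replaced by '#'.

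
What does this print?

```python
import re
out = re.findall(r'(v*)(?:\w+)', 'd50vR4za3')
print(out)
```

['']

Pattern: zero or more of a literal 'v' (captured); then one or more of a word character (non-capturing group).
With a single group, `findall` returns only what that group captured — 1 item.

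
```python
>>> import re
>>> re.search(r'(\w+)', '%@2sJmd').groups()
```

The match spans [2:7] → '2sJmd'.
Captured: group 1 = '2sJmd'.

('2sJmd',)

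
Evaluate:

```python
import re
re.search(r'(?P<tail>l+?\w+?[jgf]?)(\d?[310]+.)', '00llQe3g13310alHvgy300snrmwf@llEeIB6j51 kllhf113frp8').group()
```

Lazy quantifiers expand one character at a time until the remainder of the pattern can match.
The match spans [2:8] → 'llQe3g'.

'llQe3g'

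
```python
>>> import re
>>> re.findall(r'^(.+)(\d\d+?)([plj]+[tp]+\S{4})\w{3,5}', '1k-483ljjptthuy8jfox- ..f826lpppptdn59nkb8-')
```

[('1k-483ljjptthuy8jfox- ..f8', '26', 'lpppptdn59')]

The pattern matches anchored at the start of the string; then one or more of any character (captured); then a digit, then one or more of a digit (lazy) (captured); then one or more of one of [plj], then one or more of one of [tp], then exactly 4 of a non-whitespace character (captured); then 3 to 5 of a word character.
Matches: at [0:42] match '1k-483ljjptthuy8jfox- ..f826lpppptdn59nkb8', groups = ('1k-483ljjptthuy8jfox- ..f8', '26', 'lpppptdn59').
`findall` packs the 3 group values into a tuple for every match.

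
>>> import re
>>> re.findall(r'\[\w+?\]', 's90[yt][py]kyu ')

['[yt]', '[py]']

With no groups in the pattern, `findall` gives back each whole match — 2 here.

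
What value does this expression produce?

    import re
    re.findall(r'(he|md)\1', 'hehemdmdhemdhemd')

['he', 'md']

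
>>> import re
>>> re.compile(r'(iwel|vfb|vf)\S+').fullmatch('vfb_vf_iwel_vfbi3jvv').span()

`re.fullmatch` is like wrapping the pattern in `^…$` (in single-line mode).
The match spans [0:20] → 'vfb_vf_iwel_vfbi3jvv'.

(0, 20)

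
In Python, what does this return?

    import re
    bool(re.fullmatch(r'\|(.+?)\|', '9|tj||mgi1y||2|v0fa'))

`re.fullmatch` requires the pattern to consume the entire string.
Here the string isn't matched end-to-end, so the call returns None, and `bool(None)` is False.

False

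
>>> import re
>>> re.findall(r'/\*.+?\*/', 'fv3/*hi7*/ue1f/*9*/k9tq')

['/*hi7*/', '/*9*/']

With the lazy modifier that quantifier settles for the fewest repetitions that let the rest of the pattern succeed (the atoms after it are unaffected and can still be greedy).
Scanning left to right: at [3:10] → '/*hi7*/'; at [14:19] → '/*9*/'.
`findall` yields the raw match text (2 of them) because the pattern has no groups.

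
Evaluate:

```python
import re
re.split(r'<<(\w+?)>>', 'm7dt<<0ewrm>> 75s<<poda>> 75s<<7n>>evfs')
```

Because the pattern has a capturing group, `split` also inserts each captured text between the pieces.

['m7dt', '0ewrm', ' 75s', 'poda', ' 75s', '7n', 'evfs']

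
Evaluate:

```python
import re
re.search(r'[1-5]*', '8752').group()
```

''

The pattern matches zero or more of a character in [1-5].
Unlike `match`, `search` isn't anchored — it looks for the pattern anywhere in the string.
The match spans [0:0] → ''.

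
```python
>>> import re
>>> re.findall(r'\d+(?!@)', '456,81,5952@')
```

The negative lookaround is zero-width — it rules out positions where the adjacent text would match, without consuming anything.
No capturing groups, so `findall` returns the 3 full match strings.

['456', '81', '595']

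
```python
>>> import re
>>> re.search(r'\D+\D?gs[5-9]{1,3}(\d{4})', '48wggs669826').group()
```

The pattern matches one or more of a non-digit; then optionally a non-digit, then the literal 'gs', then 1 to 3 of a character in [5-9]; then exactly 4 of a digit (captured).
The match spans [2:12] → 'wggs669826'.

'wggs669826'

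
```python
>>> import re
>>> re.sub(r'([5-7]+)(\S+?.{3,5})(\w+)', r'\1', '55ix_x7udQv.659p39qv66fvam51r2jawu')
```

'55.65'

This matches one or more of a character in [5-7] (captured); then one or more of a non-whitespace character (lazy), then 3 to 5 of any character (captured); then one or more of a word character (captured).
Matches: at [0:11] → '55ix_x7udQv'; at [12:34] → '659p39qv66fvam51r2jawu'.
Each match is replaced using the text its own group 1 captured.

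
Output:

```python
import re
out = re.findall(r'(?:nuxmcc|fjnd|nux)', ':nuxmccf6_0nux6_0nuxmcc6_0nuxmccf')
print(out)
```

`|` is ordered: at each position the engine commits to the first alternative that works.
Scanning left to right: at [1:7] → 'nuxmcc'; at [11:14] → 'nux'; at [17:23] → 'nuxmcc'; at [26:32] → 'nuxmcc'.
Since nothing is captured, `findall` lists the 4 matched substrings directly.

['nuxmcc', 'nux', 'nuxmcc', 'nuxmcc']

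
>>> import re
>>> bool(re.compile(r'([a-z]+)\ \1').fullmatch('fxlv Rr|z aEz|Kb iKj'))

`\1` has to match the exact text group 1 already captured.
For `fullmatch`, every character of the input must be accounted for by the pattern.
Here there's no way to consume every character, so the call returns None, and `bool(None)` is False.

False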